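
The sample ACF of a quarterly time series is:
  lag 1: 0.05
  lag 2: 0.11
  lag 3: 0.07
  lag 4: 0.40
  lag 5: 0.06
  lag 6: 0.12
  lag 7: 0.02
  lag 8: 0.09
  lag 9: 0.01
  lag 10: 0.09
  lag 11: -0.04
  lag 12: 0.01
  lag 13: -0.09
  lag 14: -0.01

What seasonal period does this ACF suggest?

4

The largest autocorrelation is r_4 = 0.40; the remaining lags stay at or below 0.12.
The dominant spike at lag 4 indicates a seasonal period of 4.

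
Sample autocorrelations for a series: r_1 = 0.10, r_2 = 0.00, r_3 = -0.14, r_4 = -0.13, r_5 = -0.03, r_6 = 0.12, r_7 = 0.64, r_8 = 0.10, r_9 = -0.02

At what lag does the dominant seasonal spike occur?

7

The largest autocorrelation is r_7 = 0.64; the remaining lags stay at or below 0.12.
The dominant spike at lag 7 indicates a seasonal period of 7.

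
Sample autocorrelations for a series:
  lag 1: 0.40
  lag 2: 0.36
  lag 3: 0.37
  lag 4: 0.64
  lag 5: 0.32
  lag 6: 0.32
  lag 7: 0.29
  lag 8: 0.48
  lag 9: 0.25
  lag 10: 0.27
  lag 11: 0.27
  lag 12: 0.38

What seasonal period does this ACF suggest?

The largest autocorrelation is r_4 = 0.64, with a weaker echo at lag 8 (0.48); the remaining lags stay at or below 0.40. The elevated value at lag 1 (0.40), dropping to 0.36 at lag 2, reflects decaying short-term dependence rather than seasonality.
The dominant spike at lag 4 indicates a seasonal period of 4.

4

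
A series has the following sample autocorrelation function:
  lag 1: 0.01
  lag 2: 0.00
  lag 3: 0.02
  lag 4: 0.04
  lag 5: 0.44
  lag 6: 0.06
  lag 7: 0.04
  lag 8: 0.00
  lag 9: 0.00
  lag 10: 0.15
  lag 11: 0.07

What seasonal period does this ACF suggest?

5

The largest autocorrelation is r_5 = 0.44, with a weaker echo at lag 10 (0.15); the remaining lags stay at or below 0.07.
The dominant spike at lag 5 indicates a seasonal period of 5.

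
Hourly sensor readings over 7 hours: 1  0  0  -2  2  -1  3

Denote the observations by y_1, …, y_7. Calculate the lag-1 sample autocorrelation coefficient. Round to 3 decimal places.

Mean ȳ = (1 + 0 + 0 − 2 + 2 − 1 + 3)/7 = 0.4286
Deviations from mean: 0.5714, -0.4286, -0.4286, -2.4286, 1.5714, -1.4286, 2.5714
Σ(y_t−ȳ)(y_{t+1}−ȳ) = (-0.2449) + (0.1837) + (1.0408) + (-3.8163) + (-2.2449) + (-3.6735) = -8.7551
Denominator Σ(y_t−ȳ)² = 17.7143
r_1 = -8.7551 / 17.7143 = -0.494

-0.494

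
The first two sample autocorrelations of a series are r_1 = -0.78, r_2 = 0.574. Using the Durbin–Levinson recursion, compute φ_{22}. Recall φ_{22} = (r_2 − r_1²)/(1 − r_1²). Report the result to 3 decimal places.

-0.088

φ_{22} = (r_2 − r_1²) / (1 − r_1²)
r_1² = (-0.78)² = 0.6084
Numerator = 0.574 − 0.6084 = -0.0344; denominator = 1 − 0.6084 = 0.3916
φ_{22} = -0.0344 / 0.3916 = -0.088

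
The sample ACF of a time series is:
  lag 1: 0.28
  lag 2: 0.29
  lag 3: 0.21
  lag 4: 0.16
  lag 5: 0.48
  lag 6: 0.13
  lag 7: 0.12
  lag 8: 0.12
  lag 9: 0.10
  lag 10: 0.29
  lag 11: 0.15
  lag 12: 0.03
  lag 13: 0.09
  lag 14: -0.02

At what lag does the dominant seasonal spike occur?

5

The largest autocorrelation is r_5 = 0.48; the remaining lags stay at or below 0.29.
The dominant spike at lag 5 indicates a seasonal period of 5.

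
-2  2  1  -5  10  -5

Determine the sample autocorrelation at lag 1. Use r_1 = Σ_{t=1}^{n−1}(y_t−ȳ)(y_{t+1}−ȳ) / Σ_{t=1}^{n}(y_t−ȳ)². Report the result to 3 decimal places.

Mean ȳ = (-2 + 2 + 1 − 5 + 10 − 5)/6 = 0.1667
Deviations from mean: -2.1667, 1.8333, 0.8333, -5.1667, 9.8333, -5.1667
Σ(y_t−ȳ)(y_{t+1}−ȳ) = (-3.9722) + (1.5278) + (-4.3056) + (-50.8056) + (-50.8056) = -108.3611
Denominator Σ(y_t−ȳ)² = 158.8333
r_1 = -108.3611 / 158.8333 = -0.682

-0.682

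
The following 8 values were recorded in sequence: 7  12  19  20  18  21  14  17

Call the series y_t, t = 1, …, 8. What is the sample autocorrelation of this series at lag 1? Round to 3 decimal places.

0.269

Mean ȳ = (7 + 12 + 19 + 20 + 18 + 21 + 14 + 17)/8 = 16.0000
Deviations from mean: -9.0000, -4.0000, 3.0000, 4.0000, 2.0000, 5.0000, -2.0000, 1.0000
Σ(y_t−ȳ)(y_{t+1}−ȳ) = (36.0000) + (-12.0000) + (12.0000) + (8.0000) + (10.0000) + (-10.0000) + (-2.0000) = 42.0000
Denominator Σ(y_t−ȳ)² = 156.0000
r_1 = 42.0000 / 156.0000 = 0.269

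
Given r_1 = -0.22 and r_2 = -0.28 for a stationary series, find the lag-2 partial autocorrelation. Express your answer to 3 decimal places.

-0.345

φ_{22} = (r_2 − r_1²) / (1 − r_1²)
r_1² = (-0.22)² = 0.0484
Numerator = -0.28 − 0.0484 = -0.3284; denominator = 1 − 0.0484 = 0.9516
φ_{22} = -0.3284 / 0.9516 = -0.345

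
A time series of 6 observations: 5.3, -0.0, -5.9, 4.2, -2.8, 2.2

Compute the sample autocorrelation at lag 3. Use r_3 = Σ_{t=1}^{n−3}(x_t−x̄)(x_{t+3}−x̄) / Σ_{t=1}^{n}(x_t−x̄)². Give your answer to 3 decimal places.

0.093

Mean x̄ = (5.3 − 0.0 − 5.9 + 4.2 − 2.8 + 2.2)/6 = 0.5000
Deviations from mean: 4.8000, -0.5000, -6.4000, 3.7000, -3.3000, 1.7000
Σ(x_t−x̄)(x_{t+3}−x̄) = (17.7600) + (1.6500) + (-10.8800) = 8.5300
Denominator Σ(x_t−x̄)² = 91.7200
r_3 = 8.5300 / 91.7200 = 0.093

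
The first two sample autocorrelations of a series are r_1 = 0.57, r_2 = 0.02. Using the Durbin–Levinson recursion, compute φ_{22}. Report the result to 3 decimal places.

φ_{22} = (r_2 − r_1²) / (1 − r_1²)
r_1² = (0.57)² = 0.3249
Numerator = 0.02 − 0.3249 = -0.3049; denominator = 1 − 0.3249 = 0.6751
φ_{22} = -0.3049 / 0.6751 = -0.452

-0.452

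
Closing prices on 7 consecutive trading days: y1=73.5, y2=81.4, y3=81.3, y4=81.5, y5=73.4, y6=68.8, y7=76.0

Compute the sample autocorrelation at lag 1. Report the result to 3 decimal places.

Mean ȳ = (73.5 + 81.4 + 81.3 + 81.5 + 73.4 + 68.8 + 76.0)/7 = 76.5571
Deviations from mean: -3.0571, 4.8429, 4.7429, 4.9429, -3.1571, -7.7571, -0.5571
Numerator Σ_{t=1}^{6}(y_t−ȳ)(y_{t+1}−ȳ) = 44.8139
Denominator Σ(y_t−ȳ)² = 150.1771
r_1 = 44.8139 / 150.1771 = 0.298

0.298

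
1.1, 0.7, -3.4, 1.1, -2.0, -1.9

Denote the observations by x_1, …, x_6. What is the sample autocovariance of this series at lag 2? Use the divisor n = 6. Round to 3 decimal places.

-0.170

Mean x̄ = (1.1 + 0.7 − 3.4 + 1.1 − 2.0 − 1.9)/6 = -0.7333
Σ_{t=1}^{4}(x_t−x̄)(x_{t+2}−x̄) = -1.0222
γ_2 = -1.0222 / 6 = -0.170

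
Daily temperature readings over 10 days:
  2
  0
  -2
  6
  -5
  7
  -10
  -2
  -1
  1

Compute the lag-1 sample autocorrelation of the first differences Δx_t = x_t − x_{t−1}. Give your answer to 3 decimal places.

First differences Δx: -2, -2, 8, -11, 12, -17, 8, 1, 2
Mean of differences = -0.1111
Numerator Σ(Δx_t−Δx̄)(Δx_{t+1}−Δx̄) = -562.1235
Denominator Σ(Δx_t−Δx̄)² = 694.8889
r_1(Δx) = -562.1235 / 694.8889 = -0.809

-0.809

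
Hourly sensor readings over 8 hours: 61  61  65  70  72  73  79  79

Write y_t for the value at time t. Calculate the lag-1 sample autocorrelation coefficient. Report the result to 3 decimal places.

Mean ȳ = (61 + 61 + 65 + 70 + 72 + 73 + 79 + 79)/8 = 70.0000
Deviations from mean: -9.0000, -9.0000, -5.0000, 0.0000, 2.0000, 3.0000, 9.0000, 9.0000
Numerator Σ_{t=1}^{7}(y_t−ȳ)(y_{t+1}−ȳ) = 240.0000
Denominator Σ(y_t−ȳ)² = 362.0000
r_1 = 240.0000 / 362.0000 = 0.663

0.663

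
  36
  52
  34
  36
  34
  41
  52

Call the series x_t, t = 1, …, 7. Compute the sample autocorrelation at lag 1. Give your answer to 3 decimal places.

Mean x̄ = (36 + 52 + 34 + 36 + 34 + 41 + 52)/7 = 40.7143
Σ(x_t−x̄)(x_{t+1}−x̄) = (-53.2041) + (-75.7755) + (31.6531) + (31.6531) + (-1.9184) + (3.2245) = -64.3673
Denominator Σ(x_t−x̄)² = 389.4286
r_1 = -64.3673 / 389.4286 = -0.165

-0.165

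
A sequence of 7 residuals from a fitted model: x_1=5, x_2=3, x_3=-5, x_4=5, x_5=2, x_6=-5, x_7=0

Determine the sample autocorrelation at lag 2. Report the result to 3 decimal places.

Mean x̄ = (5 + 3 − 5 + 5 + 2 − 5 + 0)/7 = 0.7143
Deviations from mean: 4.2857, 2.2857, -5.7143, 4.2857, 1.2857, -5.7143, -0.7143
Numerator Σ_{t=1}^{5}(x_t−x̄)(x_{t+2}−x̄) = -47.4490
Denominator Σ(x_t−x̄)² = 109.4286
r_2 = -47.4490 / 109.4286 = -0.434

-0.434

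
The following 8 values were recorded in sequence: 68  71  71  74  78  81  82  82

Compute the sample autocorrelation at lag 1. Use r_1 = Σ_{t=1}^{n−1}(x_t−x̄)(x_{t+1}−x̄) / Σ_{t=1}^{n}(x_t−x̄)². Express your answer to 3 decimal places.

0.672

Mean x̄ = (68 + 71 + 71 + 74 + 78 + 81 + 82 + 82)/8 = 75.8750
Deviations from mean: -7.8750, -4.8750, -4.8750, -1.8750, 2.1250, 5.1250, 6.1250, 6.1250
Numerator Σ_{t=1}^{7}(x_t−x̄)(x_{t+1}−x̄) = 147.1094
Denominator Σ(x_t−x̄)² = 218.8750
r_1 = 147.1094 / 218.8750 = 0.672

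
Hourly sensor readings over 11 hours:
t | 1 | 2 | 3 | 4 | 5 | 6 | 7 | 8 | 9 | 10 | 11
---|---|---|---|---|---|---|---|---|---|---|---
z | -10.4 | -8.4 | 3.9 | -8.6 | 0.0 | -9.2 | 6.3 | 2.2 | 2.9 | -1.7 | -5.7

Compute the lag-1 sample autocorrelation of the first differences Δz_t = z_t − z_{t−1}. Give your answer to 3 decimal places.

First differences Δz: 2.0, 12.3, -12.5, 8.6, -9.2, 15.5, -4.1, 0.7, -4.6, -4.0
Mean of differences = 0.4700
Numerator Σ(Δz_t−Δz̄)(Δz_{t+1}−Δz̄) = -512.9799
Denominator Σ(Δz_t−Δz̄)² = 762.6410
r_1(Δz) = -512.9799 / 762.6410 = -0.673

-0.673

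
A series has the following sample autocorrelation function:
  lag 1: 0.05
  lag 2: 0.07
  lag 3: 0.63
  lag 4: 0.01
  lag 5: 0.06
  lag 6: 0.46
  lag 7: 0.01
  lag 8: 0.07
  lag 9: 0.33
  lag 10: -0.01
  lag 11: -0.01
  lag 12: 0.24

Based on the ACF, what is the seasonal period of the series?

The largest autocorrelation is r_3 = 0.63, with weaker echoes at lags 6 (0.46), 9 (0.33) and 12 (0.24); the remaining lags stay at or below 0.07.
The dominant spike at lag 3 indicates a seasonal period of 3.

3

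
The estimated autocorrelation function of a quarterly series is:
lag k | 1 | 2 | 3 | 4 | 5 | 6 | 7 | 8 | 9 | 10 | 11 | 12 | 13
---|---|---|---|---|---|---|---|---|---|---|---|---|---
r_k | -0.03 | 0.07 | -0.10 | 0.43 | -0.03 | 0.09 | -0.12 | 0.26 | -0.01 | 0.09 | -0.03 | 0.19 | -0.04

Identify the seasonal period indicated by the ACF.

4

The largest autocorrelation is r_4 = 0.43, with weaker echoes at lags 8 (0.26) and 12 (0.19); the remaining lags stay at or below 0.09.
The dominant spike at lag 4 indicates a seasonal period of 4.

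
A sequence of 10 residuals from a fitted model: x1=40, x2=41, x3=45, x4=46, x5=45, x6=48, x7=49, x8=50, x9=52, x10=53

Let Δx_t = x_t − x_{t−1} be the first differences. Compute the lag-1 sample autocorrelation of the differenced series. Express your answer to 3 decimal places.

-0.368

First differences Δx: 1, 4, 1, -1, 3, 1, 1, 2, 1
Mean of differences = 1.4444
Numerator Σ(Δx_t−Δx̄)(Δx_{t+1}−Δx̄) = -5.9753
Denominator Σ(Δx_t−Δx̄)² = 16.2222
r_1(Δx) = -5.9753 / 16.2222 = -0.368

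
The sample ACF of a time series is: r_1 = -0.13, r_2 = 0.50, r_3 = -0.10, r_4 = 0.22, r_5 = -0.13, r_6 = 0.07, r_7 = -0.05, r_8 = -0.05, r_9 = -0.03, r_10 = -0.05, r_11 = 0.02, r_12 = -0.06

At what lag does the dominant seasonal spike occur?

2

The largest autocorrelation is r_2 = 0.50, with a weaker echo at lag 4 (0.22); the remaining lags stay at or below 0.07.
The dominant spike at lag 2 indicates a seasonal period of 2.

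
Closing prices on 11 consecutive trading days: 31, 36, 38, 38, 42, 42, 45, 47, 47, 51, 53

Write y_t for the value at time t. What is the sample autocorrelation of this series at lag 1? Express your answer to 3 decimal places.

0.639

Mean ȳ = (31 + 36 + 38 + 38 + 42 + 42 + 45 + 47 + 47 + 51 + 53)/11 = 42.7273
Numerator Σ_{t=1}^{10}(y_t−ȳ)(y_{t+1}−ȳ) = 283.6529
Denominator Σ(y_t−ȳ)² = 444.1818
r_1 = 283.6529 / 444.1818 = 0.639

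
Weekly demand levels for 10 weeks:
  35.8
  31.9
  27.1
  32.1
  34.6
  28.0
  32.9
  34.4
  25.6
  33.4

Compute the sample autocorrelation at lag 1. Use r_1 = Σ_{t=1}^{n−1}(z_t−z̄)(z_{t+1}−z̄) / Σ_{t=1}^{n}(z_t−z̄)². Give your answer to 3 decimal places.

Mean z̄ = (35.8 + 31.9 + 27.1 + 32.1 + 34.6 + 28.0 + 32.9 + 34.4 + 25.6 + 33.4)/10 = 31.5800
Numerator Σ_{t=1}^{9}(z_t−z̄)(z_{t+1}−z̄) = -40.4044
Denominator Σ(z_t−z̄)² = 108.9560
r_1 = -40.4044 / 108.9560 = -0.371

-0.371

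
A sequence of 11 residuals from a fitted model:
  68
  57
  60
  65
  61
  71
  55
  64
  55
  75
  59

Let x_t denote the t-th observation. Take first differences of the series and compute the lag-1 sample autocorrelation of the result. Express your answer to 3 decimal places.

-0.709

First differences Δx: -11, 3, 5, -4, 10, -16, 9, -9, 20, -16
Mean of differences = -0.9000
Numerator Σ(Δx_t−Δx̄)(Δx_{t+1}−Δx̄) = -947.6100
Denominator Σ(Δx_t−Δx̄)² = 1336.9000
r_1(Δx) = -947.6100 / 1336.9000 = -0.709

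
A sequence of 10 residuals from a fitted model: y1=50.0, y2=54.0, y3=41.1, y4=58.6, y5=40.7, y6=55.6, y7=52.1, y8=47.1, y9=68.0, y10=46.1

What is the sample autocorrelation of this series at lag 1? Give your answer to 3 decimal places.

Mean ȳ = (50.0 + 54.0 + 41.1 + 58.6 + 40.7 + 55.6 + 52.1 + 47.1 + 68.0 + 46.1)/10 = 51.3300
Numerator Σ_{t=1}^{9}(y_t−ȳ)(y_{t+1}−ȳ) = -385.5749
Denominator Σ(y_t−ȳ)² = 621.3610
r_1 = -385.5749 / 621.3610 = -0.621

-0.621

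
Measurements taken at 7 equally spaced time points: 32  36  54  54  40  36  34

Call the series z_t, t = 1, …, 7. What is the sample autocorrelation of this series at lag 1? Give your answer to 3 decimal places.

Mean z̄ = (32 + 36 + 54 + 54 + 40 + 36 + 34)/7 = 40.8571
Deviations from mean: -8.8571, -4.8571, 13.1429, 13.1429, -0.8571, -4.8571, -6.8571
Numerator Σ_{t=1}^{6}(z_t−z̄)(z_{t+1}−z̄) = 178.1224
Denominator Σ(z_t−z̄)² = 518.8571
r_1 = 178.1224 / 518.8571 = 0.343

0.343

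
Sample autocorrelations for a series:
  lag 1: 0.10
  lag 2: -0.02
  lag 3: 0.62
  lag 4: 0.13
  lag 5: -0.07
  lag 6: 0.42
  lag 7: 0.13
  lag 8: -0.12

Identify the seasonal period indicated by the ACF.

3

The largest autocorrelation is r_3 = 0.62, with a weaker echo at lag 6 (0.42); the remaining lags stay at or below 0.13.
The dominant spike at lag 3 indicates a seasonal period of 3.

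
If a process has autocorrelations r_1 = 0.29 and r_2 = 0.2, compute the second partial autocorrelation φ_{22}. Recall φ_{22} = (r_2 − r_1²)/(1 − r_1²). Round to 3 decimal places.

φ_{22} = (r_2 − r_1²) / (1 − r_1²)
r_1² = (0.29)² = 0.0841
Numerator = 0.2 − 0.0841 = 0.1159; denominator = 1 − 0.0841 = 0.9159
φ_{22} = 0.1159 / 0.9159 = 0.127

0.127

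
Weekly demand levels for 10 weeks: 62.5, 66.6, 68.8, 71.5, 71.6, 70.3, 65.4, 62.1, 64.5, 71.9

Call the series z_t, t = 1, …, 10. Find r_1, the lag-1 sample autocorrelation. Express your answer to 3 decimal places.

Mean z̄ = (62.5 + 66.6 + 68.8 + 71.5 + 71.6 + 70.3 + 65.4 + 62.1 + 64.5 + 71.9)/10 = 67.5200
Numerator Σ_{t=1}^{9}(z_t−z̄)(z_{t+1}−z̄) = 44.8536
Denominator Σ(z_t−z̄)² = 130.0760
r_1 = 44.8536 / 130.0760 = 0.345

0.345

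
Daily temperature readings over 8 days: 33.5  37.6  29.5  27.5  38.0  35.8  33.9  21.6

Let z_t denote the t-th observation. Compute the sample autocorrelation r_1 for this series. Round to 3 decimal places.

-0.058

Mean z̄ = (33.5 + 37.6 + 29.5 + 27.5 + 38.0 + 35.8 + 33.9 + 21.6)/8 = 32.1750
Deviations from mean: 1.3250, 5.4250, -2.6750, -4.6750, 5.8250, 3.6250, 1.7250, -10.5750
Σ(z_t−z̄)(z_{t+1}−z̄) = (7.1881) + (-14.5119) + (12.5056) + (-27.2319) + (21.1156) + (6.2531) + (-18.2419) = -12.9231
Denominator Σ(z_t−z̄)² = 222.0750
r_1 = -12.9231 / 222.0750 = -0.058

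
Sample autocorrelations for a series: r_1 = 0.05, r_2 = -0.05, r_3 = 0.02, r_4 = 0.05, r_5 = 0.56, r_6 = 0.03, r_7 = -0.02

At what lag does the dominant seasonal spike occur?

5

The largest autocorrelation is r_5 = 0.56; the remaining lags stay at or below 0.05.
The dominant spike at lag 5 indicates a seasonal period of 5.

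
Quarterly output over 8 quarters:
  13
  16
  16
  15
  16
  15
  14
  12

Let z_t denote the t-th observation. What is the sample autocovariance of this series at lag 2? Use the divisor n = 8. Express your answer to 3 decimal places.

Mean z̄ = (13 + 16 + 16 + 15 + 16 + 15 + 14 + 12)/8 = 14.6250
Σ_{t=1}^{6}(z_t−z̄)(z_{t+2}−z̄) = -1.5313
γ_2 = -1.5313 / 8 = -0.191

-0.191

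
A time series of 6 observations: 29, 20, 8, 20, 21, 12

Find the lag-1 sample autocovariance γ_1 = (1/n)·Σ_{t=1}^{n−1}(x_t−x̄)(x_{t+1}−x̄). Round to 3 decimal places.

-4.852

Mean x̄ = (29 + 20 + 8 + 20 + 21 + 12)/6 = 18.3333
Σ_{t=1}^{5}(x_t−x̄)(x_{t+1}−x̄) = -29.1111
γ_1 = -29.1111 / 6 = -4.852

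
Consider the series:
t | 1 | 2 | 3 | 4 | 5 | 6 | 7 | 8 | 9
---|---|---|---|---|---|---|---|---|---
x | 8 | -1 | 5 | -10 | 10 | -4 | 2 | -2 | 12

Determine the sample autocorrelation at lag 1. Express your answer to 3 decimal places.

-0.590

Mean x̄ = (8 − 1 + 5 − 10 + 10 − 4 + 2 − 2 + 12)/9 = 2.2222
Numerator Σ_{t=1}^{8}(x_t−x̄)(x_{t+1}−x̄) = -243.9383
Denominator Σ(x_t−x̄)² = 413.5556
r_1 = -243.9383 / 413.5556 = -0.590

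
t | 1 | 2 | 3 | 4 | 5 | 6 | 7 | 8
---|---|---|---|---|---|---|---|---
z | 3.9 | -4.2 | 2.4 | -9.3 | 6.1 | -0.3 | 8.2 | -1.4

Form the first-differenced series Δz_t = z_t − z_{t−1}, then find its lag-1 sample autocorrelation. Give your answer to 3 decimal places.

-0.784

First differences Δz: -8.1, 6.6, -11.7, 15.4, -6.4, 8.5, -9.6
Mean of differences = -0.7571
Numerator Σ(Δz_t−Δz̄)(Δz_{t+1}−Δz̄) = -536.6047
Denominator Σ(Δz_t−Δz̄)² = 684.5771
r_1(Δz) = -536.6047 / 684.5771 = -0.784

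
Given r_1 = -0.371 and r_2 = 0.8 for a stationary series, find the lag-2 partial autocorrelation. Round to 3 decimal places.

φ_{22} = (r_2 − r_1²) / (1 − r_1²)
r_1² = (-0.371)² = 0.137641
Numerator = 0.8 − 0.1376 = 0.6624; denominator = 1 − 0.1376 = 0.8624
φ_{22} = 0.6624 / 0.8624 = 0.768

0.768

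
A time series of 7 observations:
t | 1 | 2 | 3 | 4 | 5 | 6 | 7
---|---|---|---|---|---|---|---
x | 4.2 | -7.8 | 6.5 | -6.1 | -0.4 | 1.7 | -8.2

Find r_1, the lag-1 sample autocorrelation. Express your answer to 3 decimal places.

Mean x̄ = (4.2 − 7.8 + 6.5 − 6.1 − 0.4 + 1.7 − 8.2)/7 = -1.4429
Σ(x_t−x̄)(x_{t+1}−x̄) = (-35.8724) + (-50.4939) + (-36.9910) + (-4.8567) + (3.2776) + (-21.2367) = -146.1733
Denominator Σ(x_t−x̄)² = 213.6571
r_1 = -146.1733 / 213.6571 = -0.684

-0.684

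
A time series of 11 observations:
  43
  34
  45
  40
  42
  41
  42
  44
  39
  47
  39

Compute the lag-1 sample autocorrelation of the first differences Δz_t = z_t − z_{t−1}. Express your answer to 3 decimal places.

First differences Δz: -9, 11, -5, 2, -1, 1, 2, -5, 8, -8
Mean of differences = -0.4000
Numerator Σ(Δz_t−Δz̄)(Δz_{t+1}−Δz̄) = -273.9600
Denominator Σ(Δz_t−Δz̄)² = 388.4000
r_1(Δz) = -273.9600 / 388.4000 = -0.705

-0.705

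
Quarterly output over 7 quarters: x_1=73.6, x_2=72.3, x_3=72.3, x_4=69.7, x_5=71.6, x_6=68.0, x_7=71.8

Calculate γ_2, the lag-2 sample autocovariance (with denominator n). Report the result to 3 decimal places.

0.920

Mean x̄ = (73.6 + 72.3 + 72.3 + 69.7 + 71.6 + 68.0 + 71.8)/7 = 71.3286
Σ_{t=1}^{5}(x_t−x̄)(x_{t+2}−x̄) = 6.4369
γ_2 = 6.4369 / 7 = 0.920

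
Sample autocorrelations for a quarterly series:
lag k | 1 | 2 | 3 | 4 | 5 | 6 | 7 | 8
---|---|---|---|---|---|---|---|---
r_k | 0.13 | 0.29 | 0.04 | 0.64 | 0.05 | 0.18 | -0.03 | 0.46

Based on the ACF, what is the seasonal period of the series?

The largest autocorrelation is r_4 = 0.64, with a weaker echo at lag 8 (0.46); the remaining lags stay at or below 0.29.
The dominant spike at lag 4 indicates a seasonal period of 4.

4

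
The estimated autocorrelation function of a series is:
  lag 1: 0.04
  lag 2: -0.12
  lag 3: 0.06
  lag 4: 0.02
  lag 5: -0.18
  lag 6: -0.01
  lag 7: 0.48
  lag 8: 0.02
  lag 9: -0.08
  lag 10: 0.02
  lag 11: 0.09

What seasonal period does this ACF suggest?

The largest autocorrelation is r_7 = 0.48; the remaining lags stay at or below 0.09.
The dominant spike at lag 7 indicates a seasonal period of 7.

7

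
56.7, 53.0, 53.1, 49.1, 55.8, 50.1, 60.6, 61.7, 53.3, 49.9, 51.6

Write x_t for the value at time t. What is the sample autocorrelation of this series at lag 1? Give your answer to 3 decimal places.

Mean x̄ = (56.7 + 53.0 + 53.1 + 49.1 + 55.8 + 50.1 + 60.6 + 61.7 + 53.3 + 49.9 + 51.6)/11 = 54.0818
Numerator Σ_{t=1}^{10}(x_t−x̄)(x_{t+1}−x̄) = 19.1142
Denominator Σ(x_t−x̄)² = 177.3964
r_1 = 19.1142 / 177.3964 = 0.108

0.108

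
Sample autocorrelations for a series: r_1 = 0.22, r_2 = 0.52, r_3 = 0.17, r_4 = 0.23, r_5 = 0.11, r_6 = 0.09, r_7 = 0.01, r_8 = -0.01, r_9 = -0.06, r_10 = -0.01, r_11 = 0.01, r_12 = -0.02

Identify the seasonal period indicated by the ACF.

The largest autocorrelation is r_2 = 0.52, with a weaker echo at lag 4 (0.23); the remaining lags stay at or below 0.22.
The dominant spike at lag 2 indicates a seasonal period of 2.

2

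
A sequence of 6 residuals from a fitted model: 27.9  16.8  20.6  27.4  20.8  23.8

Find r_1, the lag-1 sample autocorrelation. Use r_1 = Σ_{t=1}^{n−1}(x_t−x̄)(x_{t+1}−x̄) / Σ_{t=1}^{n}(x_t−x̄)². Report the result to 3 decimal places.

Mean x̄ = (27.9 + 16.8 + 20.6 + 27.4 + 20.8 + 23.8)/6 = 22.8833
Deviations from mean: 5.0167, -6.0833, -2.2833, 4.5167, -2.0833, 0.9167
Σ(x_t−x̄)(x_{t+1}−x̄) = (-30.5181) + (13.8903) + (-10.3131) + (-9.4097) + (-1.9097) = -38.2603
Denominator Σ(x_t−x̄)² = 92.9683
r_1 = -38.2603 / 92.9683 = -0.412

-0.412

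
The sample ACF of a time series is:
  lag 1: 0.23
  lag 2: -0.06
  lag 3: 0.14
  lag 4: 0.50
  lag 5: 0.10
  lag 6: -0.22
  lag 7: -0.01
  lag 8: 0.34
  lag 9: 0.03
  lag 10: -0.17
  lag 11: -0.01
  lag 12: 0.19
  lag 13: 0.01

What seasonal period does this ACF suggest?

4

The largest autocorrelation is r_4 = 0.50, with a weaker echo at lag 8 (0.34); the remaining lags stay at or below 0.23.
The dominant spike at lag 4 indicates a seasonal period of 4.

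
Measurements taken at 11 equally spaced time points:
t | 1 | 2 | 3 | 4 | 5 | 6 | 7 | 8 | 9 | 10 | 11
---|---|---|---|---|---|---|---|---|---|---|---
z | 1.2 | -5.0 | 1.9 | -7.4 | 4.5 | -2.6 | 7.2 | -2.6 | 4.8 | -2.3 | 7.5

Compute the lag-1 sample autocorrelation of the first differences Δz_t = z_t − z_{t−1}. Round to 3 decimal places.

-0.881

First differences Δz: -6.2, 6.9, -9.3, 11.9, -7.1, 9.8, -9.8, 7.4, -7.1, 9.8
Mean of differences = 0.6300
Numerator Σ(Δz_t−Δz̄)(Δz_{t+1}−Δz̄) = -664.4679
Denominator Σ(Δz_t−Δz̄)² = 753.8810
r_1(Δz) = -664.4679 / 753.8810 = -0.881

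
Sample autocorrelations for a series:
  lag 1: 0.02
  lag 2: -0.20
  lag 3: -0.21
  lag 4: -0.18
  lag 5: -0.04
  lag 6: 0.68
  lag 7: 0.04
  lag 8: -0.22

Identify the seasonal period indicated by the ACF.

The largest autocorrelation is r_6 = 0.68; the remaining lags stay at or below 0.04.
The dominant spike at lag 6 indicates a seasonal period of 6.

6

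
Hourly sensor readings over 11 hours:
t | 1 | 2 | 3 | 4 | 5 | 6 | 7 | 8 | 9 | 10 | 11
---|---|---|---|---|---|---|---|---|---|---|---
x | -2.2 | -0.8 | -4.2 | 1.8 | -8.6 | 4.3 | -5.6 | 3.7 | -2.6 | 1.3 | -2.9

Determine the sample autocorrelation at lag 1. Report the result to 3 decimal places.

-0.847

Mean x̄ = (-2.2 − 0.8 − 4.2 + 1.8 − 8.6 + 4.3 − 5.6 + 3.7 − 2.6 + 1.3 − 2.9)/11 = -1.4364
Numerator Σ_{t=1}^{10}(x_t−x̄)(x_{t+1}−x̄) = -133.9022
Denominator Σ(x_t−x̄)² = 158.0255
r_1 = -133.9022 / 158.0255 = -0.847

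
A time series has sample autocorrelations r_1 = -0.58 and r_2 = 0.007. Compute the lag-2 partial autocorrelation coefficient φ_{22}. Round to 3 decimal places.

φ_{22} = (r_2 − r_1²) / (1 − r_1²)
r_1² = (-0.58)² = 0.3364
Numerator = 0.007 − 0.3364 = -0.3294; denominator = 1 − 0.3364 = 0.6636
φ_{22} = -0.3294 / 0.6636 = -0.496

-0.496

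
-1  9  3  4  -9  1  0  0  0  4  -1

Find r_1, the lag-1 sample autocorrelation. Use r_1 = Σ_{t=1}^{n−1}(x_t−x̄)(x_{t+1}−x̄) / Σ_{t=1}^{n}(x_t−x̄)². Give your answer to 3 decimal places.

Mean x̄ = (-1 + 9 + 3 + 4 − 9 + 1 + 0 + 0 + 0 + 4 − 1)/11 = 0.9091
Numerator Σ_{t=1}^{10}(x_t−x̄)(x_{t+1}−x̄) = -30.7355
Denominator Σ(x_t−x̄)² = 196.9091
r_1 = -30.7355 / 196.9091 = -0.156

-0.156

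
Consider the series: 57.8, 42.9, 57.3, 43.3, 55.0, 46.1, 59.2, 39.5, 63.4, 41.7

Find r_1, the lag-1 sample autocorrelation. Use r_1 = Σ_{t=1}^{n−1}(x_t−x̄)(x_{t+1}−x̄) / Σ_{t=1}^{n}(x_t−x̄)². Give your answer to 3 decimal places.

Mean x̄ = (57.8 + 42.9 + 57.3 + 43.3 + 55.0 + 46.1 + 59.2 + 39.5 + 63.4 + 41.7)/10 = 50.6200
Numerator Σ_{t=1}^{9}(x_t−x̄)(x_{t+1}−x̄) = -598.0584
Denominator Σ(x_t−x̄)² = 689.1360
r_1 = -598.0584 / 689.1360 = -0.868

-0.868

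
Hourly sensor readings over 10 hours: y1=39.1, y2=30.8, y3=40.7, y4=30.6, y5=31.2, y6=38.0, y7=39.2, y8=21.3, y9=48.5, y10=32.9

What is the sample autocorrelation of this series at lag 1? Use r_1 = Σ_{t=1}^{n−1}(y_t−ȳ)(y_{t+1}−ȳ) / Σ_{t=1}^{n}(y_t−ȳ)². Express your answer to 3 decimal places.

-0.637

Mean ȳ = (39.1 + 30.8 + 40.7 + 30.6 + 31.2 + 38.0 + 39.2 + 21.3 + 48.5 + 32.9)/10 = 35.2300
Numerator Σ_{t=1}^{9}(y_t−ȳ)(y_{t+1}−ȳ) = -319.2819
Denominator Σ(y_t−ȳ)² = 501.2010
r_1 = -319.2819 / 501.2010 = -0.637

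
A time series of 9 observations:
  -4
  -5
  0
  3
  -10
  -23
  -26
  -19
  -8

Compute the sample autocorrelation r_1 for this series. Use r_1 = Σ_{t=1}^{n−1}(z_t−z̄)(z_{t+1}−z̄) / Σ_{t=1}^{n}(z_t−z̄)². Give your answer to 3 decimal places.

Mean z̄ = (-4 − 5 + 0 + 3 − 10 − 23 − 26 − 19 − 8)/9 = -10.2222
Numerator Σ_{t=1}^{8}(z_t−z̄)(z_{t+1}−z̄) = 541.7284
Denominator Σ(z_t−z̄)² = 839.5556
r_1 = 541.7284 / 839.5556 = 0.645

0.645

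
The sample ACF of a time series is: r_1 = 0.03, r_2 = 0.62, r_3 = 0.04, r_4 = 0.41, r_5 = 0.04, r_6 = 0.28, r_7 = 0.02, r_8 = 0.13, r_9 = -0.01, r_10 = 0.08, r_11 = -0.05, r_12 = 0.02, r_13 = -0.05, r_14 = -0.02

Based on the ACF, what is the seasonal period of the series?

2

The largest autocorrelation is r_2 = 0.62, with weaker echoes at lags 4 (0.41) and 6 (0.28); the remaining lags stay at or below 0.13.
The dominant spike at lag 2 indicates a seasonal period of 2.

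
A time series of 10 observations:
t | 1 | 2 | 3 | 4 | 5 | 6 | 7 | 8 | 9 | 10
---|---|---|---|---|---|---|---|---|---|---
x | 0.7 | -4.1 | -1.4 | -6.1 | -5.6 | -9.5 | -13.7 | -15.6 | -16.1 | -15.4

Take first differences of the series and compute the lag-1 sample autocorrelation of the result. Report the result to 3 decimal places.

-0.486

First differences Δx: -4.8, 2.7, -4.7, 0.5, -3.9, -4.2, -1.9, -0.5, 0.7
Mean of differences = -1.7889
Numerator Σ(Δx_t−Δx̄)(Δx_{t+1}−Δx̄) = -29.6568
Denominator Σ(Δx_t−Δx̄)² = 61.0689
r_1(Δx) = -29.6568 / 61.0689 = -0.486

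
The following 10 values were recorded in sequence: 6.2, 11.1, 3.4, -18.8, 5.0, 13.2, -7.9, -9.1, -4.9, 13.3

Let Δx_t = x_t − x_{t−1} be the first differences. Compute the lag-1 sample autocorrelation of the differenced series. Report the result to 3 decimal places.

First differences Δx: 4.9, -7.7, -22.2, 23.8, 8.2, -21.1, -1.2, 4.2, 18.2
Mean of differences = 0.7889
Numerator Σ(Δx_t−Δx̄)(Δx_{t+1}−Δx̄) = -264.2901
Denominator Σ(Δx_t−Δx̄)² = 1999.7489
r_1(Δx) = -264.2901 / 1999.7489 = -0.132

-0.132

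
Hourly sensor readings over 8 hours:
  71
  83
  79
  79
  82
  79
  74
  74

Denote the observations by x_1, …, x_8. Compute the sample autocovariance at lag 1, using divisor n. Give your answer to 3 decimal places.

-0.768

Mean x̄ = (71 + 83 + 79 + 79 + 82 + 79 + 74 + 74)/8 = 77.6250
Deviations: -6.6250, 5.3750, 1.3750, 1.3750, 4.3750, 1.3750, -3.6250, -3.6250
Σ_{t=1}^{7}(x_t−x̄)(x_{t+1}−x̄) = -6.1406
γ_1 = -6.1406 / 8 = -0.768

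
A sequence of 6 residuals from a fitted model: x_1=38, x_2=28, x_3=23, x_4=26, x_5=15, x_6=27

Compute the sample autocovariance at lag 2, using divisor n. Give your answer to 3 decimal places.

Mean x̄ = (38 + 28 + 23 + 26 + 15 + 27)/6 = 26.1667
Σ_{t=1}^{4}(x_t−x̄)(x_{t+2}−x̄) = -2.5556
γ_2 = -2.5556 / 6 = -0.426

-0.426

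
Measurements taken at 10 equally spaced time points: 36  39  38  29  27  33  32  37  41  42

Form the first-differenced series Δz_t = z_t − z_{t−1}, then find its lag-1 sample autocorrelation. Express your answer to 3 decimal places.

First differences Δz: 3, -1, -9, -2, 6, -1, 5, 4, 1
Mean of differences = 0.6667
Numerator Σ(Δz_t−Δz̄)(Δz_{t+1}−Δz̄) = 23.2222
Denominator Σ(Δz_t−Δz̄)² = 170.0000
r_1(Δz) = 23.2222 / 170.0000 = 0.137

0.137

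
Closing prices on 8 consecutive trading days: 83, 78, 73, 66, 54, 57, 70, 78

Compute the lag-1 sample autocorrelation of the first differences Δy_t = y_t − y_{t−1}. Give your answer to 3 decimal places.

0.508

First differences Δy: -5, -5, -7, -12, 3, 13, 8
Mean of differences = -0.7143
Numerator Σ(Δy_t−Δȳ)(Δy_{t+1}−Δȳ) = 244.7755
Denominator Σ(Δy_t−Δȳ)² = 481.4286
r_1(Δy) = 244.7755 / 481.4286 = 0.508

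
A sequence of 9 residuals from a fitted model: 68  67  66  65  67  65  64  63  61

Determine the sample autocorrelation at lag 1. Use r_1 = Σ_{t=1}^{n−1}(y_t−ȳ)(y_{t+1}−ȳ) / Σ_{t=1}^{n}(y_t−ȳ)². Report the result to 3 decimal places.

Mean ȳ = (68 + 67 + 66 + 65 + 67 + 65 + 64 + 63 + 61)/9 = 65.1111
Numerator Σ_{t=1}^{8}(y_t−ȳ)(y_{t+1}−ȳ) = 17.7654
Denominator Σ(y_t−ȳ)² = 38.8889
r_1 = 17.7654 / 38.8889 = 0.457

0.457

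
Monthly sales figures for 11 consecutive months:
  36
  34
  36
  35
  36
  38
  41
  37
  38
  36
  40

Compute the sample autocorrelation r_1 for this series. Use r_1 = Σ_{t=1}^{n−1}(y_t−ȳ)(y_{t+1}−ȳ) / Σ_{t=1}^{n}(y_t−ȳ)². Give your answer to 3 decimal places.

Mean ȳ = (36 + 34 + 36 + 35 + 36 + 38 + 41 + 37 + 38 + 36 + 40)/11 = 37.0000
Numerator Σ_{t=1}^{10}(y_t−ȳ)(y_{t+1}−ȳ) = 9.0000
Denominator Σ(y_t−ȳ)² = 44.0000
r_1 = 9.0000 / 44.0000 = 0.205

0.205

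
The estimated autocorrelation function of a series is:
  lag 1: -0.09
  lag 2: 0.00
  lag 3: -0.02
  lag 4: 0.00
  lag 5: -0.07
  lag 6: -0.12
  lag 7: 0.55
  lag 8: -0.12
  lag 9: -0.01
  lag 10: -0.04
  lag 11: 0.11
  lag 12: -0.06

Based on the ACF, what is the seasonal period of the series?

The largest autocorrelation is r_7 = 0.55; the remaining lags stay at or below 0.11.
The dominant spike at lag 7 indicates a seasonal period of 7.

7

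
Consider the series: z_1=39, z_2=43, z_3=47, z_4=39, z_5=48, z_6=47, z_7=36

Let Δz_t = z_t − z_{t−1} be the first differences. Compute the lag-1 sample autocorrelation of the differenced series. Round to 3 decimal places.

First differences Δz: 4, 4, -8, 9, -1, -11
Mean of differences = -0.5000
Numerator Σ(Δz_t−Δz̄)(Δz_{t+1}−Δz̄) = -84.2500
Denominator Σ(Δz_t−Δz̄)² = 297.5000
r_1(Δz) = -84.2500 / 297.5000 = -0.283

-0.283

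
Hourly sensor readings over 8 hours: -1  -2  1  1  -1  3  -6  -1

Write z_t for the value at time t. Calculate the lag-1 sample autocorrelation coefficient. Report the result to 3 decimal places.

-0.375

Mean z̄ = (-1 − 2 + 1 + 1 − 1 + 3 − 6 − 1)/8 = -0.7500
Deviations from mean: -0.2500, -1.2500, 1.7500, 1.7500, -0.2500, 3.7500, -5.2500, -0.2500
Numerator Σ_{t=1}^{7}(z_t−z̄)(z_{t+1}−z̄) = -18.5625
Denominator Σ(z_t−z̄)² = 49.5000
r_1 = -18.5625 / 49.5000 = -0.375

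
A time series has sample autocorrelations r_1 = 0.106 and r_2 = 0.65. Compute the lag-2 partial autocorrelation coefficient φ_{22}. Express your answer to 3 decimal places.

φ_{22} = (r_2 − r_1²) / (1 − r_1²)
r_1² = (0.106)² = 0.011236
Numerator = 0.65 − 0.0112 = 0.6388; denominator = 1 − 0.0112 = 0.9888
φ_{22} = 0.6388 / 0.9888 = 0.646

0.646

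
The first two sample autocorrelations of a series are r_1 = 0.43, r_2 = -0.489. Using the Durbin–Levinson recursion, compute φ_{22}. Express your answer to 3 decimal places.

φ_{22} = (r_2 − r_1²) / (1 − r_1²)
r_1² = (0.43)² = 0.1849
Numerator = -0.489 − 0.1849 = -0.6739; denominator = 1 − 0.1849 = 0.8151
φ_{22} = -0.6739 / 0.8151 = -0.827

-0.827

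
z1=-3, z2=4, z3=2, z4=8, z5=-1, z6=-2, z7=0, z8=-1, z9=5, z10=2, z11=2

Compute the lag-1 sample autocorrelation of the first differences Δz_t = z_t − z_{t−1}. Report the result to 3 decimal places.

-0.450

First differences Δz: 7, -2, 6, -9, -1, 2, -1, 6, -3, 0
Mean of differences = 0.5000
Numerator Σ(Δz_t−Δz̄)(Δz_{t+1}−Δz̄) = -98.2500
Denominator Σ(Δz_t−Δz̄)² = 218.5000
r_1(Δz) = -98.2500 / 218.5000 = -0.450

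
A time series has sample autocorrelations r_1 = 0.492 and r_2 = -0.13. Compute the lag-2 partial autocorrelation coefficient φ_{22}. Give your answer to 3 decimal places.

φ_{22} = (r_2 − r_1²) / (1 − r_1²)
r_1² = (0.492)² = 0.242064
Numerator = -0.13 − 0.2421 = -0.3721; denominator = 1 − 0.2421 = 0.7579
φ_{22} = -0.3721 / 0.7579 = -0.491

-0.491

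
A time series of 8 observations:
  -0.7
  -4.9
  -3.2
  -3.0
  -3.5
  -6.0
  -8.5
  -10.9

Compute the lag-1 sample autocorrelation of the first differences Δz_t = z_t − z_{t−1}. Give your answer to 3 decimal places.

-0.032

First differences Δz: -4.2, 1.7, 0.2, -0.5, -2.5, -2.5, -2.4
Mean of differences = -1.4571
Numerator Σ(Δz_t−Δz̄)(Δz_{t+1}−Δz̄) = -0.7690
Denominator Σ(Δz_t−Δz̄)² = 24.2171
r_1(Δz) = -0.7690 / 24.2171 = -0.032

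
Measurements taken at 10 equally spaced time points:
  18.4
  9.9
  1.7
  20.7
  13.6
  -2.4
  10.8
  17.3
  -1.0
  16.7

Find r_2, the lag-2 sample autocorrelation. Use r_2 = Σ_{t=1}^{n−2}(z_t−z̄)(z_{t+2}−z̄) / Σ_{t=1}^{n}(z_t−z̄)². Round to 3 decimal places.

Mean z̄ = (18.4 + 9.9 + 1.7 + 20.7 + 13.6 − 2.4 + 10.8 + 17.3 − 1.0 + 16.7)/10 = 10.5700
Numerator Σ_{t=1}^{8}(z_t−z̄)(z_{t+2}−z̄) = -282.4988
Denominator Σ(z_t−z̄)² = 637.2410
r_2 = -282.4988 / 637.2410 = -0.443

-0.443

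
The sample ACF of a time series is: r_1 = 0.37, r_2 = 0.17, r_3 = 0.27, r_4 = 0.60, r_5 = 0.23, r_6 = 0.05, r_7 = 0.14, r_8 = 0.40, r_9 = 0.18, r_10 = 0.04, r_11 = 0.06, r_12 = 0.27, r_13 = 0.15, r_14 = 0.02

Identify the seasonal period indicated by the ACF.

4

The largest autocorrelation is r_4 = 0.60, with a weaker echo at lag 8 (0.40); the remaining lags stay at or below 0.37. The elevated value at lag 1 (0.37), dropping to 0.17 at lag 2, reflects decaying short-term dependence rather than seasonality.
The dominant spike at lag 4 indicates a seasonal period of 4.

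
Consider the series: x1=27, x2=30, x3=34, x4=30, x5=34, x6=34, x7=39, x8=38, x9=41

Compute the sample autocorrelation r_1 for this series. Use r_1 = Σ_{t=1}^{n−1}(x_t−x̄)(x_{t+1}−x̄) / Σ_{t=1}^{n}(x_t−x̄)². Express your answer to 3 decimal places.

Mean x̄ = (27 + 30 + 34 + 30 + 34 + 34 + 39 + 38 + 41)/9 = 34.1111
Numerator Σ_{t=1}^{8}(x_t−x̄)(x_{t+1}−x̄) = 75.8765
Denominator Σ(x_t−x̄)² = 170.8889
r_1 = 75.8765 / 170.8889 = 0.444

0.444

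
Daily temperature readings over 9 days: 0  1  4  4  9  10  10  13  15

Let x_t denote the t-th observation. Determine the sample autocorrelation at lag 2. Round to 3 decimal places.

Mean x̄ = (0 + 1 + 4 + 4 + 9 + 10 + 10 + 13 + 15)/9 = 7.3333
Σ(x_t−x̄)(x_{t+2}−x̄) = (24.4444) + (21.1111) + (-5.5556) + (-8.8889) + (4.4444) + (15.1111) + (20.4444) = 71.1111
Denominator Σ(x_t−x̄)² = 224.0000
r_2 = 71.1111 / 224.0000 = 0.317

0.317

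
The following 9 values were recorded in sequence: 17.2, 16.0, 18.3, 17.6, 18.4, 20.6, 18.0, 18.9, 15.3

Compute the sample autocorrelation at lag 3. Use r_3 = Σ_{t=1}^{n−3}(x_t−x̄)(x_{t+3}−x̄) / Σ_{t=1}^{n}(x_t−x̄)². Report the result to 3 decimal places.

Mean x̄ = (17.2 + 16.0 + 18.3 + 17.6 + 18.4 + 20.6 + 18.0 + 18.9 + 15.3)/9 = 17.8111
Σ(x_t−x̄)(x_{t+3}−x̄) = (0.1290) + (-1.0665) + (1.3635) + (-0.0399) + (0.6412) + (-7.0032) = -5.9759
Denominator Σ(x_t−x̄)² = 19.5889
r_3 = -5.9759 / 19.5889 = -0.305

-0.305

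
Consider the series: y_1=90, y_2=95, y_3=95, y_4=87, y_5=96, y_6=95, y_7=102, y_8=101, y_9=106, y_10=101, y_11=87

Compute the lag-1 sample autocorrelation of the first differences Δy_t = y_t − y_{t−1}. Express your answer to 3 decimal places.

-0.114

First differences Δy: 5, 0, -8, 9, -1, 7, -1, 5, -5, -14
Mean of differences = -0.3000
Numerator Σ(Δy_t−Δȳ)(Δy_{t+1}−Δȳ) = -53.2900
Denominator Σ(Δy_t−Δȳ)² = 466.1000
r_1(Δy) = -53.2900 / 466.1000 = -0.114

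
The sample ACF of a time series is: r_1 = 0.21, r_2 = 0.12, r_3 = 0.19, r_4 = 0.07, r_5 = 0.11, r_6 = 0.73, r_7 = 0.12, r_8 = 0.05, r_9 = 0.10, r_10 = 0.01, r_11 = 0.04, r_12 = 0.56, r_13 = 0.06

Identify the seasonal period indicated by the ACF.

The largest autocorrelation is r_6 = 0.73, with a weaker echo at lag 12 (0.56); the remaining lags stay at or below 0.21. The elevated value at lag 1 (0.21), dropping to 0.12 at lag 2, reflects decaying short-term dependence rather than seasonality.
The dominant spike at lag 6 indicates a seasonal period of 6.

6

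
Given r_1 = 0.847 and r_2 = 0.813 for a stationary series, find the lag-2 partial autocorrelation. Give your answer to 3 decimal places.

0.338

φ_{22} = (r_2 − r_1²) / (1 − r_1²)
r_1² = (0.847)² = 0.717409
Numerator = 0.813 − 0.7174 = 0.0956; denominator = 1 − 0.7174 = 0.2826
φ_{22} = 0.0956 / 0.2826 = 0.338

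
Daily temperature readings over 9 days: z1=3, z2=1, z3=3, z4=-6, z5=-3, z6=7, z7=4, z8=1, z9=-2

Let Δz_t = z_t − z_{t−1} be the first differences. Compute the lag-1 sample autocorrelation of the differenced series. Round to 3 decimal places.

-0.141

First differences Δz: -2, 2, -9, 3, 10, -3, -3, -3
Mean of differences = -0.6250
Numerator Σ(Δz_t−Δz̄)(Δz_{t+1}−Δz̄) = -31.3906
Denominator Σ(Δz_t−Δz̄)² = 221.8750
r_1(Δz) = -31.3906 / 221.8750 = -0.141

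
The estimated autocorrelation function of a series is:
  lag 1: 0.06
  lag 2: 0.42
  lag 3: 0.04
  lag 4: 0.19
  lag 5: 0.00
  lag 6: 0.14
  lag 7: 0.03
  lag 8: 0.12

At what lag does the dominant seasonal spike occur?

The largest autocorrelation is r_2 = 0.42, with a weaker echo at lag 4 (0.19); the remaining lags stay at or below 0.14.
The dominant spike at lag 2 indicates a seasonal period of 2.

2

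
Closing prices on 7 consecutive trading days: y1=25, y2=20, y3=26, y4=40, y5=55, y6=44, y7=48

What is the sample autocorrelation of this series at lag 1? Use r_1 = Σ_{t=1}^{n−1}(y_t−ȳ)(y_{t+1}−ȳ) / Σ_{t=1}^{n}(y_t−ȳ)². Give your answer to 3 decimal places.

0.582

Mean ȳ = (25 + 20 + 26 + 40 + 55 + 44 + 48)/7 = 36.8571
Deviations from mean: -11.8571, -16.8571, -10.8571, 3.1429, 18.1429, 7.1429, 11.1429
Σ(y_t−ȳ)(y_{t+1}−ȳ) = (199.8776) + (183.0204) + (-34.1224) + (57.0204) + (129.5918) + (79.5918) = 614.9796
Denominator Σ(y_t−ȳ)² = 1056.8571
r_1 = 614.9796 / 1056.8571 = 0.582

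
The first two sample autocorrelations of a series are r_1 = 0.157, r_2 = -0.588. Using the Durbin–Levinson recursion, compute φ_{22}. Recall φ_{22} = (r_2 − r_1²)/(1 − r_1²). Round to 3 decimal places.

φ_{22} = (r_2 − r_1²) / (1 − r_1²)
r_1² = (0.157)² = 0.024649
Numerator = -0.588 − 0.0246 = -0.6126; denominator = 1 − 0.0246 = 0.9754
φ_{22} = -0.6126 / 0.9754 = -0.628

-0.628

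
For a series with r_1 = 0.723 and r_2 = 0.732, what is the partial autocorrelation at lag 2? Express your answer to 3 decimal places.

0.438

φ_{22} = (r_2 − r_1²) / (1 − r_1²)
r_1² = (0.723)² = 0.522729
Numerator = 0.732 − 0.5227 = 0.2093; denominator = 1 − 0.5227 = 0.4773
φ_{22} = 0.2093 / 0.4773 = 0.438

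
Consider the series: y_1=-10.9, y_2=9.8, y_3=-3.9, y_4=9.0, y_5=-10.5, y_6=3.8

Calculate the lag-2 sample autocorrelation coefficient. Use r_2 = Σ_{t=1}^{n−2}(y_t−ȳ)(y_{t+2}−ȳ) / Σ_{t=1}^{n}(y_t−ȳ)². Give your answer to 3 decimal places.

0.478

Mean ȳ = (-10.9 + 9.8 − 3.9 + 9.0 − 10.5 + 3.8)/6 = -0.4500
Deviations from mean: -10.4500, 10.2500, -3.4500, 9.4500, -10.0500, 4.2500
Σ(y_t−ȳ)(y_{t+2}−ȳ) = (36.0525) + (96.8625) + (34.6725) + (40.1625) = 207.7500
Denominator Σ(y_t−ȳ)² = 434.5350
r_2 = 207.7500 / 434.5350 = 0.478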